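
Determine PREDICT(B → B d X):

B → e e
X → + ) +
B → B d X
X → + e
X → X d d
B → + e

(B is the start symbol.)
{ '+', 'e' }

PREDICT(B → B d X) = (FIRST(RHS) \ {ε}) ∪ (FOLLOW(B) if ε ∈ FIRST(RHS), i.e. RHS ⇒* ε)
FIRST(B) = { '+', 'e' }
FIRST(B d X) = { '+', 'e' }
ε ∉ FIRST(B d X), so FOLLOW(B) is not added.
PREDICT(B → B d X) = { '+', 'e' }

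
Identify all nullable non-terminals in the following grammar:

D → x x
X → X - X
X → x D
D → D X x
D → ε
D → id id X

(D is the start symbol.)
A non-terminal is nullable if it can derive ε (the empty string): either it has an ε-production, or it has a production whose right-hand side consists entirely of nullable non-terminals.

ε-productions: D → ε
So D is immediately nullable.
No further non-terminal can be added: every production for the remaining non-terminals contains a terminal or a non-nullable non-terminal.
Nullable = { 'D' }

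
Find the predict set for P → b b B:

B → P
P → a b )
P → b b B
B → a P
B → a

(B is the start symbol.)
{ 'b' }

PREDICT(P → b b B) = (FIRST(RHS) \ {ε}) ∪ (FOLLOW(P) if ε ∈ FIRST(RHS), i.e. RHS ⇒* ε)
FIRST(b b B) = { 'b' }
ε ∉ FIRST(b b B), so FOLLOW(P) is not added.
PREDICT(P → b b B) = { 'b' }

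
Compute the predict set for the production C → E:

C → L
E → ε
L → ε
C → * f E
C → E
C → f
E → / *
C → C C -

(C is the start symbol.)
PREDICT(C → E) = (FIRST(RHS) \ {ε}) ∪ (FOLLOW(C) if ε ∈ FIRST(RHS), i.e. RHS ⇒* ε)
FIRST(E) = { '/', ε }
FIRST(E) = { '/', ε }
ε ∈ FIRST(E) (the right-hand side is nullable), so add FOLLOW(C) = { $, '*', '-', '/', 'f' }
PREDICT(C → E) = { $, '*', '-', '/', 'f' }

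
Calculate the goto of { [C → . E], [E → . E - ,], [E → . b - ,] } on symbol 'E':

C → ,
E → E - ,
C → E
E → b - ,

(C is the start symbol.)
{ [C → E .], [E → E . - ,] }

GOTO(I, 'E') = CLOSURE({ [A → αX.β] : [A → α.Xβ] ∈ I, X = 'E' })

Items with dot before 'E', with the dot advanced:
  [C → . E] → [C → E .]
  [E → . E - ,] → [E → E . - ,]
Closure adds nothing (no advanced item has the dot before a non-terminal).

GOTO = { [C → E .], [E → E . - ,] }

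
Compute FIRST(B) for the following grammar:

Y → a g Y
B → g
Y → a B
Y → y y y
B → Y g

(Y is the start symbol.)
To compute FIRST(B), examine every production with B on the left-hand side, reading each right-hand side left to right until a non-nullable symbol is reached.

FIRST sets of the other non-terminals involved (by the same procedure, iterated to a fixed point):
  FIRST(Y) = { 'a', 'y' }

From B → g:
  - g is a terminal: add 'g' and stop
From B → Y g:
  - Y is a non-terminal: add FIRST(Y) \ {ε} = { 'a', 'y' }
    Y is not nullable, so stop

Collecting: FIRST(B) = { 'a', 'g', 'y' }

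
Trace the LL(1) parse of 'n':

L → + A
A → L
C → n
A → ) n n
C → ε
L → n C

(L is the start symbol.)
LL(1) parsing maintains a stack (initially the start symbol over $) and the input. At each step: if the stack top is a terminal, match it against the current input token; if it is a non-terminal N, replace it with the RHS of M[N, lookahead] (the unique production whose predict set contains the lookahead).

Stack is shown with the top on the left.

Stack  Input  Action
--------------------
L $    n $    output L → n C
n C $  n $    match 'n'
C $    $      output C → ε
$      $      accept

The string is accepted.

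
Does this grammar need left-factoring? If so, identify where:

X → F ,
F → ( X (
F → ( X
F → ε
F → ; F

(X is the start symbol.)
Left-factoring is needed when two productions for the same non-terminal
share a common prefix on the right-hand side.

Productions for F:
  F → ( X (
  F → ( X
  F → ε
  F → ; F

Found common prefix '( X' in productions for F

Answer: Yes, F has productions with common prefix '( X'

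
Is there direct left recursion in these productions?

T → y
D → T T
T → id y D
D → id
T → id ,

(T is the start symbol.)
No direct left recursion

T → y: starts with y
D → T T: starts with T
T → id y D: starts with id
D → id: starts with id
T → id ,: starts with id

No direct left recursion found.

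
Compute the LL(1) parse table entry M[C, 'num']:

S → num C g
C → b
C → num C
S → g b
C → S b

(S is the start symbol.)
C → num C, C → S b

To find M[C, 'num'], we find productions for C where 'num' is in the predict set (PREDICT(N → α) = (FIRST(α) \ {ε}) ∪ (FOLLOW(N) if α ⇒* ε)).

Relevant sets:
  FIRST(S) = { 'g', 'num' }

C → b: PREDICT = { 'b' }
C → num C: PREDICT = { 'num' }
  'num' is in predict set, so this production goes in M[C, 'num']
C → S b: PREDICT = { 'g', 'num' }
  'num' is in predict set, so this production goes in M[C, 'num']

M[C, 'num'] = C → num C, C → S b  (a multiply-defined cell — the grammar is not LL(1))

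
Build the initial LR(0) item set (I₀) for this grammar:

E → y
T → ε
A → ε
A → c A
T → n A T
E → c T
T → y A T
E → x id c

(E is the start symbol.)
First, augment the grammar with E' → E
I₀ = CLOSURE({ [E' → . E] }):
  [E' → . E] has the dot before E: add [E → . y], [E → . c T], [E → . x id c]
No further items can be added.

I₀ = { [E → . c T], [E → . x id c], [E → . y], [E' → . E] }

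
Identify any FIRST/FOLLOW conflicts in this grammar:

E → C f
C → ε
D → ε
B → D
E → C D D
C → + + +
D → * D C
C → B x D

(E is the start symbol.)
Yes. C → '+' '+' '+' with FOLLOW(C) on { '+' }; C → B x D with FOLLOW(C) on { '*', 'x' }; D → '*' D C with FOLLOW(D) on { '*' }

A FIRST/FOLLOW conflict occurs when a non-terminal N has a nullable alternative N → β (β ⇒* ε) and another alternative N → α with FIRST(α) ∩ FOLLOW(N) ≠ ∅: on such a lookahead the parser cannot decide between expanding α and letting N vanish via β.

Nullable non-terminals: B, C, D, E.
FIRST sets used below: FIRST(B) = { '*', ε }, FIRST(C) = { '*', '+', 'x', ε }, FIRST(D) = { '*', ε }
B has a nullable alternative but only one production, so nothing to check.

C: nullable alternative(s) C → ε; FOLLOW(C) = { $, '*', '+', 'f', 'x' }
  C → ε: FIRST \ {ε} = { } — this is the only nullable alternative, skip
  C → + + +: FIRST \ {ε} = { '+' } — overlaps FOLLOW(C) on { '+' }: CONFLICT
  C → B x D: FIRST \ {ε} = { '*', 'x' } — overlaps FOLLOW(C) on { '*', 'x' }: CONFLICT

D: nullable alternative(s) D → ε; FOLLOW(D) = { $, '*', '+', 'f', 'x' }
  D → ε: FIRST \ {ε} = { } — this is the only nullable alternative, skip
  D → * D C: FIRST \ {ε} = { '*' } — overlaps FOLLOW(D) on { '*' }: CONFLICT

E: nullable alternative(s) E → C D D; FOLLOW(E) = { $ }
  E → C f: FIRST \ {ε} = { '*', '+', 'f', 'x' } — disjoint from FOLLOW(E)
  E → C D D: FIRST \ {ε} = { '*', '+', 'x' } — this is the only nullable alternative, skip

So the grammar has 3 FIRST/FOLLOW conflicts (marked CONFLICT above).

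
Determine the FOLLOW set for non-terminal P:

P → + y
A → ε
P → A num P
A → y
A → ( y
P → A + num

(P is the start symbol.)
To compute FOLLOW(P), find every occurrence of P on a right-hand side N → α P β: add FIRST(β) \ {ε}, and if β is empty or nullable also add FOLLOW(N). Iterate to a fixed point.

P is the start symbol, so $ ∈ FOLLOW(P).
In P → A num P: P is at the end; this adds FOLLOW(P) to itself — nothing new

Taking the union: FOLLOW(P) = { $ }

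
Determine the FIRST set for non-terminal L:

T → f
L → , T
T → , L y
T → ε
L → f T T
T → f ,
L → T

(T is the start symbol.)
FIRST sets of the other non-terminals involved (by the same procedure, iterated to a fixed point):
  FIRST(T) = { ',', 'f', ε }

From L → , T:
  - ',' is a terminal: add ',' and stop
From L → f T T:
  - f is a terminal: add 'f' and stop
From L → T:
  - T is a non-terminal: add FIRST(T) \ {ε} = { ',', 'f' }
    T is nullable and nothing follows, so the whole right-hand side can vanish: ε ∈ FIRST(L)

Collecting: FIRST(L) = { ',', 'f', ε }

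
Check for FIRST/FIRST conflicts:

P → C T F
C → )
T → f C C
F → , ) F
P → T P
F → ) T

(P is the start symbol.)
FIRST sets of the non-terminals at (or reachable through a nullable prefix from) the front of some alternative:
  FIRST(C) = { ')' }
  FIRST(T) = { 'f' }

Productions for P:
  P → C T F: FIRST = { ')' }
  P → T P: FIRST = { 'f' }
Productions for F:
  F → , ) F: FIRST = { ',' }
  F → ) T: FIRST = { ')' }
C, T have only one production, so no FIRST/FIRST conflict is possible there.

All alternatives of each non-terminal have pairwise disjoint FIRST sets.

Answer: No FIRST/FIRST conflicts.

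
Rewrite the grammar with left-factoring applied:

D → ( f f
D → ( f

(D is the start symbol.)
Left-factoring transforms A → αβ₁ | αβ₂ into A → αA' and A' → β₁ | β₂
(α is the longest common prefix among the alternatives). Repeat until
no nonterminal has two alternatives with a common prefix.

Round 1: D has alternatives sharing prefix '( f'. Introduce D': D → ( f D'
  Add: D' → f
  Add: D' → ε

No remaining common prefixes — done.

Resulting grammar:
D → ( f D'
D' → f
D' → ε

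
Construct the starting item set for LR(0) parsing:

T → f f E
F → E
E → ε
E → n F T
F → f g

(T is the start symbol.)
First, augment the grammar with T' → T
I₀ = CLOSURE({ [T' → . T] }):
  [T' → . T] has the dot before T: add [T → . f f E]
No further items can be added.

I₀ = { [T → . f f E], [T' → . T] }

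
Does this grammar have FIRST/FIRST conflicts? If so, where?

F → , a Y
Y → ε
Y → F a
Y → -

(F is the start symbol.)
A FIRST/FIRST conflict occurs when two productions N → α and N → β for the same non-terminal have FIRST(α) ∩ FIRST(β) ≠ ∅ (with ε ∈ FIRST of a nullable right-hand side, so two nullable alternatives also conflict).

FIRST sets of the non-terminals at (or reachable through a nullable prefix from) the front of some alternative:
  FIRST(F) = { ',' }

Productions for Y:
  Y → ε: FIRST = { ε }
  Y → F a: FIRST = { ',' }
  Y → -: FIRST = { '-' }
F has only one production, so no FIRST/FIRST conflict is possible there.

All alternatives of each non-terminal have pairwise disjoint FIRST sets.

Answer: No FIRST/FIRST conflicts.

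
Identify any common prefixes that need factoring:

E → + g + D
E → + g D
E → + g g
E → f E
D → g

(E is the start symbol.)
Left-factoring is needed when two productions for the same non-terminal
share a common prefix on the right-hand side.

Productions for E:
  E → + g + D
  E → + g D
  E → + g g
  E → f E

Found common prefix '+ g' in productions for E

Answer: Yes, E has productions with common prefix '+ g'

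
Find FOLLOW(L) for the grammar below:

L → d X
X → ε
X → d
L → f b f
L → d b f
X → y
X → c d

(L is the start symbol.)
To compute FOLLOW(L), find every occurrence of L on a right-hand side N → α L β: add FIRST(β) \ {ε}, and if β is empty or nullable also add FOLLOW(N). Iterate to a fixed point.

L is the start symbol, so $ ∈ FOLLOW(L).
L does not occur on any right-hand side.

Taking the union: FOLLOW(L) = { $ }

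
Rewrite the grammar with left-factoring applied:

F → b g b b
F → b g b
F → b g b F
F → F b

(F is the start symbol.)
F → b g b F'
F' → b
F' → ε
F' → F
F → F b

Left-factoring transforms A → αβ₁ | αβ₂ into A → αA' and A' → β₁ | β₂
(α is the longest common prefix among the alternatives). Repeat until
no nonterminal has two alternatives with a common prefix.

Round 1: F has alternatives sharing prefix 'b g b'. Introduce F': F → b g b F'
  Add: F' → b
  Add: F' → ε
  Add: F' → F

No remaining common prefixes — done.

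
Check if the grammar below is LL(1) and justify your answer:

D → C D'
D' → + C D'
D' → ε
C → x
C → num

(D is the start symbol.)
Relevant sets:
  FOLLOW(D') = { $ }

For D':
  PREDICT(D' → '+' C D') = { '+' }
  PREDICT(D' → ε) = { $ }
For C:
  PREDICT(C → x) = { 'x' }
  PREDICT(C → num) = { 'num' }
D has a single production, so nothing to check there.

All predict sets are disjoint. The grammar IS LL(1).

Answer: Yes, the grammar is LL(1).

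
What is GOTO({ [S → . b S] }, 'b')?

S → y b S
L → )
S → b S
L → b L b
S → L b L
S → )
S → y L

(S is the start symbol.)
GOTO(I, 'b') = CLOSURE({ [A → αX.β] : [A → α.Xβ] ∈ I, X = 'b' })

Items with dot before 'b', with the dot advanced:
  [S → . b S] → [S → b . S]
Closure of the advanced items:
  [S → b . S] has the dot before S: add [S → . y b S], [S → . b S], [S → . L b L], [S → . )], [S → . y L]
  [S → . L b L] has the dot before L: add [L → . )], [L → . b L b]

GOTO = { [L → . )], [L → . b L b], [S → . )], [S → . L b L], [S → . b S], [S → . y L], [S → . y b S], [S → b . S] }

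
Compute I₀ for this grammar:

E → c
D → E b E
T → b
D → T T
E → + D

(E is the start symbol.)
First, augment the grammar with E' → E
I₀ = CLOSURE({ [E' → . E] }):
  [E' → . E] has the dot before E: add [E → . c], [E → . + D]
No further items can be added.

I₀ = { [E → . + D], [E → . c], [E' → . E] }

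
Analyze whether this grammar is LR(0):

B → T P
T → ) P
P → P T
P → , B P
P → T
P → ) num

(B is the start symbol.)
A grammar is LR(0) if no state in the canonical LR(0) collection has:
  - both a shift item (dot before a terminal) and a complete item (shift-reduce conflict), or
  - two or more complete items (reduce-reduce conflict; the accept item [B' → B .] counts as a complete item here).

Augment with B' → B and build the canonical LR(0) collection (I0 = CLOSURE({[B' → . B]}), then GOTO on every symbol after a dot until no new states appear). It has 13 states:
  I0: { [B → . T P], [B' → . B], [T → . ) P] }  — shift
  I1: { [P → . ) num], [P → . , B P], [P → . P T], [P → . T], [T → ) . P], [T → . ) P] }  — shift
  I2: { [B' → B .] }  — accept
  I3: { [B → T . P], [P → . ) num], [P → . , B P], [P → . P T], [P → . T], [T → . ) P] }  — shift
  I4: { [P → ) . num], [P → . ) num], [P → . , B P], [P → . P T], [P → . T], [T → ) . P], [T → . ) P] }  — shift
  I5: { [B → . T P], [P → , . B P], [T → . ) P] }  — shift
  I6: { [B → T P .], [P → P . T], [T → . ) P] }  — shift, reduce
  I7: { [P → T .] }  — reduce
  I8: { [P → P T .] }  — reduce
  I9: { [P → , B . P], [P → . ) num], [P → . , B P], [P → . P T], [P → . T], [T → . ) P] }  — shift
  I10: { [P → , B P .], [P → P . T], [T → . ) P] }  — shift, reduce
  I11: { [P → P . T], [T → ) P .], [T → . ) P] }  — shift, reduce
  I12: { [P → ) num .] }  — reduce

Conflict in state I6:
  Shift-reduce conflict between [B → T P .] and [T → . ) P]
So the grammar is NOT LR(0).

Answer: No. Shift-reduce conflict between [B → T P .] and [T → . ) P]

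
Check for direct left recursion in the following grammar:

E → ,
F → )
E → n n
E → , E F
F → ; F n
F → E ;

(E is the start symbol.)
E → ,: starts with ','
F → ): starts with ')'
E → n n: starts with n
E → , E F: starts with ','
F → ; F n: starts with ';'
F → E ;: starts with E

No direct left recursion found.

Answer: No direct left recursion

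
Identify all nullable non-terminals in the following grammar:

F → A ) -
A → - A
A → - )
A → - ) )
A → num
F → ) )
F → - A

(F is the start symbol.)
None

There are no ε-productions, so no non-terminal can derive ε.
No non-terminals are nullable.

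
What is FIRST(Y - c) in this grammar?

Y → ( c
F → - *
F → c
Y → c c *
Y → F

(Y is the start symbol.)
FIRST sets of the non-terminals involved (from the grammar, by fixed-point iteration):
  FIRST(Y) = { '(', '-', 'c' }

To compute FIRST(Y - c), process the symbols left to right:
Symbol Y is a non-terminal. Add FIRST(Y) \ {ε} = { '(', '-', 'c' }
Y is not nullable (ε ∉ FIRST(Y)), so stop here.
FIRST(Y - c) = { '(', '-', 'c' }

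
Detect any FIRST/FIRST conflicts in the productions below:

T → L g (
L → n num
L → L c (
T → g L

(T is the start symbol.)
FIRST sets of the non-terminals at (or reachable through a nullable prefix from) the front of some alternative:
  FIRST(L) = { 'n' }

Productions for T:
  T → L g (: FIRST = { 'n' }
  T → g L: FIRST = { 'g' }
Productions for L:
  L → n num: FIRST = { 'n' }
  L → L c (: FIRST = { 'n' }

Conflict for L: L → n num and L → L c (
  Overlap: { 'n' }

Answer: Yes. L → n num / L → L c '(' on { 'n' }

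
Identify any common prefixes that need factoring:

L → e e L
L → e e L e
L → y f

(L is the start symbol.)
Left-factoring is needed when two productions for the same non-terminal
share a common prefix on the right-hand side.

Productions for L:
  L → e e L
  L → e e L e
  L → y f

Found common prefix 'e e L' in productions for L

Answer: Yes, L has productions with common prefix 'e e L'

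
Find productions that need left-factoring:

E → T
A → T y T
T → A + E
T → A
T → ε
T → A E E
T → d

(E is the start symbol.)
Yes, T has productions with common prefix 'A'

Left-factoring is needed when two productions for the same non-terminal
share a common prefix on the right-hand side.

Productions for T:
  T → A + E
  T → A
  T → ε
  T → A E E
  T → d

Found common prefix 'A' in productions for T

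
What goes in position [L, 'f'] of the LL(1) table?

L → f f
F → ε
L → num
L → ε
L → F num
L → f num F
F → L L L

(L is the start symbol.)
L → f f, L → ε, L → F num, L → f num F

To find M[L, 'f'], we find productions for L where 'f' is in the predict set (PREDICT(N → α) = (FIRST(α) \ {ε}) ∪ (FOLLOW(N) if α ⇒* ε)).

Relevant sets:
  FIRST(F) = { 'f', 'num', ε }
  FOLLOW(L) = { $, 'f', 'num' }

L → f f: PREDICT = { 'f' }
  'f' is in predict set, so this production goes in M[L, 'f']
L → num: PREDICT = { 'num' }
L → ε: PREDICT = { $, 'f', 'num' }
  'f' is in predict set, so this production goes in M[L, 'f']
L → F num: PREDICT = { 'f', 'num' }
  'f' is in predict set, so this production goes in M[L, 'f']
L → f num F: PREDICT = { 'f' }
  'f' is in predict set, so this production goes in M[L, 'f']

M[L, 'f'] = L → f f, L → ε, L → F num, L → f num F  (a multiply-defined cell — the grammar is not LL(1))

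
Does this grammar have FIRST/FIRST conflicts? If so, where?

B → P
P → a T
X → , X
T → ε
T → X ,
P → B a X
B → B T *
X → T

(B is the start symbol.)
Yes. B → P / B → B T '*' on { 'a' }; P → a T / P → B a X on { 'a' }; X → ',' X / X → T on { ',' }

A FIRST/FIRST conflict occurs when two productions N → α and N → β for the same non-terminal have FIRST(α) ∩ FIRST(β) ≠ ∅ (with ε ∈ FIRST of a nullable right-hand side, so two nullable alternatives also conflict).

FIRST sets of the non-terminals at (or reachable through a nullable prefix from) the front of some alternative:
  FIRST(P) = { 'a' }
  FIRST(B) = { 'a' }
  FIRST(T) = { ',', ε }
  FIRST(X) = { ',', ε }

Productions for B:
  B → P: FIRST = { 'a' }
  B → B T *: FIRST = { 'a' }
Productions for P:
  P → a T: FIRST = { 'a' }
  P → B a X: FIRST = { 'a' }
Productions for X:
  X → , X: FIRST = { ',' }
  X → T: FIRST = { ',', ε }
Productions for T:
  T → ε: FIRST = { ε }
  T → X ,: FIRST = { ',' }

Conflict for B: B → P and B → B T *
  Overlap: { 'a' }
Conflict for P: P → a T and P → B a X
  Overlap: { 'a' }
Conflict for X: X → , X and X → T
  Overlap: { ',' }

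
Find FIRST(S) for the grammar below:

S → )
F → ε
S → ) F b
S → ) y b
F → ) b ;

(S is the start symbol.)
{ ')' }

To compute FIRST(S), examine every production with S on the left-hand side, reading each right-hand side left to right until a non-nullable symbol is reached.

From S → ):
  - ')' is a terminal: add ')' and stop
From S → ) F b:
  - ')' is a terminal: add ')' and stop
From S → ) y b:
  - ')' is a terminal: add ')' and stop

Collecting: FIRST(S) = { ')' }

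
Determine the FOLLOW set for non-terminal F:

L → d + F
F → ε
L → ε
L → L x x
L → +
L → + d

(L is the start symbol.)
{ $, 'x' }

To compute FOLLOW(F), find every occurrence of F on a right-hand side N → α F β: add FIRST(β) \ {ε}, and if β is empty or nullable also add FOLLOW(N). Iterate to a fixed point.

In L → d + F: F is at the end, add FOLLOW(L)

The FOLLOW sets referred to above (computed the same way, to a fixed point):
  FOLLOW(L) = { $, 'x' }

Taking the union: FOLLOW(F) = { $, 'x' }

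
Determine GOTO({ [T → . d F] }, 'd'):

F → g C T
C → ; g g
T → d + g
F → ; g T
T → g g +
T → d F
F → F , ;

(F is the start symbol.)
GOTO(I, 'd') = CLOSURE({ [A → αX.β] : [A → α.Xβ] ∈ I, X = 'd' })

Items with dot before 'd', with the dot advanced:
  [T → . d F] → [T → d . F]
Closure of the advanced items:
  [T → d . F] has the dot before F: add [F → . g C T], [F → . ; g T], [F → . F , ;]

GOTO = { [F → . ; g T], [F → . F , ;], [F → . g C T], [T → d . F] }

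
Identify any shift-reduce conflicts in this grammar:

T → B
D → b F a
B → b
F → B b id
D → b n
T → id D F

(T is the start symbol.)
No shift-reduce conflicts

Augment with T' → T and build the canonical LR(0) collection (I0 = CLOSURE({[T' → . T]}), then GOTO on every symbol after a dot until no new states appear). It has 14 states:
  I0: { [B → . b], [T → . B], [T → . id D F], [T' → . T] }  — shift
  I1: { [T → B .] }  — reduce
  I2: { [T' → T .] }  — accept
  I3: { [B → b .] }  — reduce
  I4: { [D → . b F a], [D → . b n], [T → id . D F] }  — shift
  I5: { [B → . b], [F → . B b id], [T → id D . F] }  — shift
  I6: { [B → . b], [D → b . F a], [D → b . n], [F → . B b id] }  — shift
  I7: { [F → B . b id] }  — shift
  I8: { [D → b F . a] }  — shift
  I9: { [D → b n .] }  — reduce
  I10: { [D → b F a .] }  — reduce
  I11: { [F → B b . id] }  — shift
  I12: { [F → B b id .] }  — reduce
  I13: { [T → id D F .] }  — reduce

No state contains both a complete item and a shift item.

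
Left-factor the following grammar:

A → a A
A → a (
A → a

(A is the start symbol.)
A → a A'
A' → A
A' → (
A' → ε

Left-factoring transforms A → αβ₁ | αβ₂ into A → αA' and A' → β₁ | β₂
(α is the longest common prefix among the alternatives). Repeat until
no nonterminal has two alternatives with a common prefix.

Round 1: A has alternatives sharing prefix 'a'. Introduce A': A → a A'
  Add: A' → A
  Add: A' → (
  Add: A' → ε

No remaining common prefixes — done.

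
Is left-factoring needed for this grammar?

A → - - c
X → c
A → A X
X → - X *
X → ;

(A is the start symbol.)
No, left-factoring is not needed

Left-factoring is needed when two productions for the same non-terminal
share a common prefix on the right-hand side.

Productions for A:
  A → - - c
  A → A X
Productions for X:
  X → c
  X → - X *
  X → ;

No common prefixes found.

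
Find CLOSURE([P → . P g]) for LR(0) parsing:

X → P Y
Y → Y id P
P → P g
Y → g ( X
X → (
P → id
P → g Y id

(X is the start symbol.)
{ [P → . P g], [P → . g Y id], [P → . id] }

To compute CLOSURE, for each item [A → α.Bβ] where B is a non-terminal, add [B → .γ] for all productions B → γ; repeat for the newly added items until nothing changes.

Start with: [P → . P g]
  [P → . P g] has the dot before P: add [P → . id], [P → . g Y id]
No further items can be added.

CLOSURE = { [P → . P g], [P → . g Y id], [P → . id] }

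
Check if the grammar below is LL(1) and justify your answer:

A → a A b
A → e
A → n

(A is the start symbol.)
For A:
  PREDICT(A → a A b) = { 'a' }
  PREDICT(A → e) = { 'e' }
  PREDICT(A → n) = { 'n' }

All predict sets are disjoint. The grammar IS LL(1).

Answer: Yes, the grammar is LL(1).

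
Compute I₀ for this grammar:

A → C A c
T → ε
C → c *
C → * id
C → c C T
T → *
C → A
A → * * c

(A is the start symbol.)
First, augment the grammar with A' → A
I₀ = CLOSURE({ [A' → . A] }):
  [A' → . A] has the dot before A: add [A → . C A c], [A → . * * c]
  [A → . C A c] has the dot before C: add [C → . c *], [C → . * id], [C → . c C T], [C → . A]
No further items can be added.

I₀ = { [A → . * * c], [A → . C A c], [A' → . A], [C → . * id], [C → . A], [C → . c *], [C → . c C T] }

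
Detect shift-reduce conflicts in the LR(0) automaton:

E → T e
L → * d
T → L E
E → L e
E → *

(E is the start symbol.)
Yes — I1: [E → * .] vs [L → * . d]

Augment with E' → E and build the canonical LR(0) collection (I0 = CLOSURE({[E' → . E]}), then GOTO on every symbol after a dot until no new states appear). It has 9 states:
  I0: { [E → . *], [E → . L e], [E → . T e], [E' → . E], [L → . * d], [T → . L E] }  — shift
  I1: { [E → * .], [L → * . d] }  — shift, reduce
  I2: { [E' → E .] }  — accept
  I3: { [E → . *], [E → . L e], [E → . T e], [E → L . e], [L → . * d], [T → . L E], [T → L . E] }  — shift
  I4: { [E → T . e] }  — shift
  I5: { [E → T e .] }  — reduce
  I6: { [T → L E .] }  — reduce
  I7: { [E → L e .] }  — reduce
  I8: { [L → * d .] }  — reduce

I1 contains reduce item [E → * .] and shift item [L → * . d] — shift-reduce conflict.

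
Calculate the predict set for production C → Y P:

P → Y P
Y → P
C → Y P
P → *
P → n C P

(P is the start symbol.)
PREDICT(C → Y P) = (FIRST(RHS) \ {ε}) ∪ (FOLLOW(C) if ε ∈ FIRST(RHS), i.e. RHS ⇒* ε)
FIRST(Y) = { '*', 'n' }
FIRST(Y P) = { '*', 'n' }
ε ∉ FIRST(Y P), so FOLLOW(C) is not added.
PREDICT(C → Y P) = { '*', 'n' }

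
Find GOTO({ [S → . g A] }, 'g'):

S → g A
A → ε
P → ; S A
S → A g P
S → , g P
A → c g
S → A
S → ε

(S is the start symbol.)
{ [A → . c g], [A → .], [S → g . A] }

GOTO(I, 'g') = CLOSURE({ [A → αX.β] : [A → α.Xβ] ∈ I, X = 'g' })

Items with dot before 'g', with the dot advanced:
  [S → . g A] → [S → g . A]
Closure of the advanced items:
  [S → g . A] has the dot before A: add [A → .], [A → . c g]

GOTO = { [A → . c g], [A → .], [S → g . A] }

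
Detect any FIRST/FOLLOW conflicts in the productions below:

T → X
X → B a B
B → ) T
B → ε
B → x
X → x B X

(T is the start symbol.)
A FIRST/FOLLOW conflict occurs when a non-terminal N has a nullable alternative N → β (β ⇒* ε) and another alternative N → α with FIRST(α) ∩ FOLLOW(N) ≠ ∅: on such a lookahead the parser cannot decide between expanding α and letting N vanish via β.

Nullable non-terminals: B.

B: nullable alternative(s) B → ε; FOLLOW(B) = { $, ')', 'a', 'x' }
  B → ) T: FIRST \ {ε} = { ')' } — overlaps FOLLOW(B) on { ')' }: CONFLICT
  B → ε: FIRST \ {ε} = { } — this is the only nullable alternative, skip
  B → x: FIRST \ {ε} = { 'x' } — overlaps FOLLOW(B) on { 'x' }: CONFLICT

T, X have no nullable alternative, so no FIRST/FOLLOW check is needed there.

So the grammar has 2 FIRST/FOLLOW conflicts (marked CONFLICT above).

Answer: Yes. B → ')' T with FOLLOW(B) on { ')' }; B → x with FOLLOW(B) on { 'x' }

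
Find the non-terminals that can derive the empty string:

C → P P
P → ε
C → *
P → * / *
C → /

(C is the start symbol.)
ε-productions: P → ε
So P is immediately nullable.
C → P P: every symbol on the right is nullable, so C is nullable too.
Every non-terminal is now nullable.
Nullable = { 'C', 'P' }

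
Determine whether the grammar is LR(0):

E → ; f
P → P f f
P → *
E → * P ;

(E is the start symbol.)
Yes, the grammar is LR(0)

Augment with E' → E and build the canonical LR(0) collection (I0 = CLOSURE({[E' → . E]}), then GOTO on every symbol after a dot until no new states appear). It has 10 states:
  I0: { [E → . * P ;], [E → . ; f], [E' → . E] }  — shift
  I1: { [E → * . P ;], [P → . *], [P → . P f f] }  — shift
  I2: { [E → ; . f] }  — shift
  I3: { [E' → E .] }  — accept
  I4: { [E → ; f .] }  — reduce
  I5: { [P → * .] }  — reduce
  I6: { [E → * P . ;], [P → P . f f] }  — shift
  I7: { [E → * P ; .] }  — reduce
  I8: { [P → P f . f] }  — shift
  I9: { [P → P f f .] }  — reduce

Every state is either a pure shift/goto state or contains exactly one complete item and nothing to shift — no conflicts. The grammar is LR(0).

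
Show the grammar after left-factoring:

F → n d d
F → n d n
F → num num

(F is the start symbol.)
Left-factoring transforms A → αβ₁ | αβ₂ into A → αA' and A' → β₁ | β₂
(α is the longest common prefix among the alternatives). Repeat until
no nonterminal has two alternatives with a common prefix.

Round 1: F has alternatives sharing prefix 'n d'. Introduce F': F → n d F'
  Add: F' → d
  Add: F' → n

No remaining common prefixes — done.

Resulting grammar:
F → n d F'
F' → d
F' → n
F → num num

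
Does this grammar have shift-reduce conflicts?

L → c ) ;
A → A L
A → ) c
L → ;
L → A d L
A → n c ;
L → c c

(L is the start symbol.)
No shift-reduce conflicts

Augment with L' → L and build the canonical LR(0) collection (I0 = CLOSURE({[L' → . L]}), then GOTO on every symbol after a dot until no new states appear). It has 16 states:
  I0: { [A → . ) c], [A → . A L], [A → . n c ;], [L → . ;], [L → . A d L], [L → . c ) ;], [L → . c c], [L' → . L] }  — shift
  I1: { [A → ) . c] }  — shift
  I2: { [L → ; .] }  — reduce
  I3: { [A → . ) c], [A → . A L], [A → . n c ;], [A → A . L], [L → . ;], [L → . A d L], [L → . c ) ;], [L → . c c], [L → A . d L] }  — shift
  I4: { [L' → L .] }  — accept
  I5: { [L → c . ) ;], [L → c . c] }  — shift
  I6: { [A → n . c ;] }  — shift
  I7: { [A → n c . ;] }  — shift
  I8: { [A → n c ; .] }  — reduce
  I9: { [L → c ) . ;] }  — shift
  I10: { [L → c c .] }  — reduce
  I11: { [L → c ) ; .] }  — reduce
  I12: { [A → A L .] }  — reduce
  I13: { [A → . ) c], [A → . A L], [A → . n c ;], [L → . ;], [L → . A d L], [L → . c ) ;], [L → . c c], [L → A d . L] }  — shift
  I14: { [L → A d L .] }  — reduce
  I15: { [A → ) c .] }  — reduce

No state contains both a complete item and a shift item.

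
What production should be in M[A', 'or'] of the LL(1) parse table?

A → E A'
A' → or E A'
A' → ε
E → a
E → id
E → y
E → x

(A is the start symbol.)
To find M[A', 'or'], we find productions for A' where 'or' is in the predict set (PREDICT(N → α) = (FIRST(α) \ {ε}) ∪ (FOLLOW(N) if α ⇒* ε)).

Relevant sets:
  FOLLOW(A') = { $ }

A' → or E A': PREDICT = { 'or' }
  'or' is in predict set, so this production goes in M[A', 'or']
A' → ε: PREDICT = { $ }

M[A', 'or'] = A' → or E A'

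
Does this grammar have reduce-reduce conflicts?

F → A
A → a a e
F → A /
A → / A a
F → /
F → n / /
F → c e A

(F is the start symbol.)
No reduce-reduce conflicts

A reduce-reduce conflict occurs when an LR(0) state has two complete items [A → α .] and [B → β .] — both call for a reduction, and with no lookahead the parser cannot choose between them.

Augment with F' → F and build the canonical LR(0) collection (I0 = CLOSURE({[F' → . F]}), then GOTO on every symbol after a dot until no new states appear). It has 17 states:
  I0: { [A → . / A a], [A → . a a e], [F → . /], [F → . A /], [F → . A], [F → . c e A], [F → . n / /], [F' → . F] }  — shift
  I1: { [A → . / A a], [A → . a a e], [A → / . A a], [F → / .] }  — shift, reduce
  I2: { [F → A . /], [F → A .] }  — shift, reduce
  I3: { [F' → F .] }  — accept
  I4: { [A → a . a e] }  — shift
  I5: { [F → c . e A] }  — shift
  I6: { [F → n . / /] }  — shift
  I7: { [F → n / . /] }  — shift
  I8: { [F → n / / .] }  — reduce
  I9: { [A → . / A a], [A → . a a e], [F → c e . A] }  — shift
  I10: { [A → . / A a], [A → . a a e], [A → / . A a] }  — shift
  I11: { [F → c e A .] }  — reduce
  I12: { [A → / A . a] }  — shift
  I13: { [A → / A a .] }  — reduce
  I14: { [A → a a . e] }  — shift
  I15: { [A → a a e .] }  — reduce
  I16: { [F → A / .] }  — reduce

No state contains more than one complete item.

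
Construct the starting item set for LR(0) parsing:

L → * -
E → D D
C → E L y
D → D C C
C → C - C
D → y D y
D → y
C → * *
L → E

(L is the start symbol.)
{ [D → . D C C], [D → . y D y], [D → . y], [E → . D D], [L → . * -], [L → . E], [L' → . L] }

First, augment the grammar with L' → L
I₀ = CLOSURE({ [L' → . L] }):
  [L' → . L] has the dot before L: add [L → . * -], [L → . E]
  [L → . E] has the dot before E: add [E → . D D]
  [E → . D D] has the dot before D: add [D → . D C C], [D → . y D y], [D → . y]
No further items can be added.

I₀ = { [D → . D C C], [D → . y D y], [D → . y], [E → . D D], [L → . * -], [L → . E], [L' → . L] }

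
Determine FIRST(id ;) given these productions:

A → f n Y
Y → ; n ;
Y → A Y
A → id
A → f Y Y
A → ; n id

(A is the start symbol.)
To compute FIRST(id ;), process the symbols left to right:
Symbol id is a terminal. Add 'id' and stop.
FIRST(id ;) = { 'id' }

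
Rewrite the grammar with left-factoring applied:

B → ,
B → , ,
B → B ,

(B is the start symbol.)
B → , B'
B' → ε
B' → ,
B → B ,

Left-factoring transforms A → αβ₁ | αβ₂ into A → αA' and A' → β₁ | β₂
(α is the longest common prefix among the alternatives). Repeat until
no nonterminal has two alternatives with a common prefix.

Round 1: B has alternatives sharing prefix ','. Introduce B': B → , B'
  Add: B' → ε
  Add: B' → ,

No remaining common prefixes — done.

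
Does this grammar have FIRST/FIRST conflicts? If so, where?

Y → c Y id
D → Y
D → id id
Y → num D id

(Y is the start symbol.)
A FIRST/FIRST conflict occurs when two productions N → α and N → β for the same non-terminal have FIRST(α) ∩ FIRST(β) ≠ ∅ (with ε ∈ FIRST of a nullable right-hand side, so two nullable alternatives also conflict).

FIRST sets of the non-terminals at (or reachable through a nullable prefix from) the front of some alternative:
  FIRST(Y) = { 'c', 'num' }

Productions for Y:
  Y → c Y id: FIRST = { 'c' }
  Y → num D id: FIRST = { 'num' }
Productions for D:
  D → Y: FIRST = { 'c', 'num' }
  D → id id: FIRST = { 'id' }

All alternatives of each non-terminal have pairwise disjoint FIRST sets.

Answer: No FIRST/FIRST conflicts.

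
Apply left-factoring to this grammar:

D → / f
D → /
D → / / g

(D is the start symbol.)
Left-factoring transforms A → αβ₁ | αβ₂ into A → αA' and A' → β₁ | β₂
(α is the longest common prefix among the alternatives). Repeat until
no nonterminal has two alternatives with a common prefix.

Round 1: D has alternatives sharing prefix '/'. Introduce D': D → / D'
  Add: D' → f
  Add: D' → ε
  Add: D' → / g

No remaining common prefixes — done.

Resulting grammar:
D → / D'
D' → f
D' → ε
D' → / g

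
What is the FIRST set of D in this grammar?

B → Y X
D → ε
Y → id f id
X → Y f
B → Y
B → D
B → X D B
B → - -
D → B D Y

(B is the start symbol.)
{ '-', 'id', ε }

To compute FIRST(D), examine every production with D on the left-hand side, reading each right-hand side left to right until a non-nullable symbol is reached.

FIRST sets of the other non-terminals involved (by the same procedure, iterated to a fixed point):
  FIRST(B) = { '-', 'id', ε }
  FIRST(Y) = { 'id' }

From D → ε:
  - ε-production, so ε ∈ FIRST(D)
From D → B D Y:
  - B is a non-terminal: add FIRST(B) \ {ε} = { '-', 'id' }
    B is nullable, so continue to the next symbol
  - D is the symbol being defined: contributes nothing new
    D is nullable, so continue to the next symbol
  - Y is a non-terminal: add FIRST(Y) \ {ε} = { 'id' }
    Y is not nullable, so stop

Collecting: FIRST(D) = { '-', 'id', ε }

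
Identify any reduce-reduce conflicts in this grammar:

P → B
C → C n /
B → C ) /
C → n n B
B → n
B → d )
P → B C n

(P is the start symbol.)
No reduce-reduce conflicts

A reduce-reduce conflict occurs when an LR(0) state has two complete items [A → α .] and [B → β .] — both call for a reduction, and with no lookahead the parser cannot choose between them.

Augment with P' → P and build the canonical LR(0) collection (I0 = CLOSURE({[P' → . P]}), then GOTO on every symbol after a dot until no new states appear). It has 16 states:
  I0: { [B → . C ) /], [B → . d )], [B → . n], [C → . C n /], [C → . n n B], [P → . B C n], [P → . B], [P' → . P] }  — shift
  I1: { [C → . C n /], [C → . n n B], [P → B . C n], [P → B .] }  — shift, reduce
  I2: { [B → C . ) /], [C → C . n /] }  — shift
  I3: { [P' → P .] }  — accept
  I4: { [B → d . )] }  — shift
  I5: { [B → n .], [C → n . n B] }  — shift, reduce
  I6: { [B → . C ) /], [B → . d )], [B → . n], [C → . C n /], [C → . n n B], [C → n n . B] }  — shift
  I7: { [C → n n B .] }  — reduce
  I8: { [B → d ) .] }  — reduce
  I9: { [B → C ) . /] }  — shift
  I10: { [C → C n . /] }  — shift
  I11: { [C → C n / .] }  — reduce
  I12: { [B → C ) / .] }  — reduce
  I13: { [C → C . n /], [P → B C . n] }  — shift
  I14: { [C → n . n B] }  — shift
  I15: { [C → C n . /], [P → B C n .] }  — shift, reduce

No state contains more than one complete item.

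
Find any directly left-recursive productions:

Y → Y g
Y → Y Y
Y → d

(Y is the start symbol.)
Direct left recursion occurs when N → N α for some non-terminal N (the right-hand side begins with the left-hand side itself).

Y → Y g: LEFT RECURSIVE (starts with Y)
Y → Y Y: LEFT RECURSIVE (starts with Y)
Y → d: starts with d

The grammar has direct left recursion on: Y.

Answer: Yes, Y is left-recursive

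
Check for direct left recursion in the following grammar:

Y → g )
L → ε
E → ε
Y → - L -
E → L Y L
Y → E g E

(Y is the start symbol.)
No direct left recursion

Direct left recursion occurs when N → N α for some non-terminal N (the right-hand side begins with the left-hand side itself).

Y → g ): starts with g
L → ε: starts with ε
E → ε: starts with ε
Y → - L -: starts with '-'
E → L Y L: starts with L
Y → E g E: starts with E

No direct left recursion found.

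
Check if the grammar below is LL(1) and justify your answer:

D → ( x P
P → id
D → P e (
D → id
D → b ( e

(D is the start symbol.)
No. Predict set conflict for D: { 'id' }

Relevant sets:
  FIRST(P) = { 'id' }

For D:
  PREDICT(D → '(' x P) = { '(' }
  PREDICT(D → P e '(') = { 'id' }
  PREDICT(D → id) = { 'id' }
  PREDICT(D → b '(' e) = { 'b' }
P has a single production, so nothing to check there.

Conflict found: Predict set conflict for D: { 'id' }
The grammar is NOT LL(1).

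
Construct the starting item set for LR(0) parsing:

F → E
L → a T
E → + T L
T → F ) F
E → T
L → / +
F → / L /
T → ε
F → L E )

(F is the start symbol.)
First, augment the grammar with F' → F
I₀ = CLOSURE({ [F' → . F] }):
  [F' → . F] has the dot before F: add [F → . E], [F → . / L /], [F → . L E )]
  [F → . E] has the dot before E: add [E → . + T L], [E → . T]
  [F → . L E )] has the dot before L: add [L → . a T], [L → . / +]
  [E → . T] has the dot before T: add [T → . F ) F], [T → .]
No further items can be added.

I₀ = { [E → . + T L], [E → . T], [F → . / L /], [F → . E], [F → . L E )], [F' → . F], [L → . / +], [L → . a T], [T → . F ) F], [T → .] }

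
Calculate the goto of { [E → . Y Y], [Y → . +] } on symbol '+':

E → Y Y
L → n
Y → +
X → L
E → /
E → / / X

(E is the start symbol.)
GOTO(I, '+') = CLOSURE({ [A → αX.β] : [A → α.Xβ] ∈ I, X = '+' })

Items with dot before '+', with the dot advanced:
  [Y → . +] → [Y → + .]
Closure adds nothing (no advanced item has the dot before a non-terminal).

GOTO = { [Y → + .] }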